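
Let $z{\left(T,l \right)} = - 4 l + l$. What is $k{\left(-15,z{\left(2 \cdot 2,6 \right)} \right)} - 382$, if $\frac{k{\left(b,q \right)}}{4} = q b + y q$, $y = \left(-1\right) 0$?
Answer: $698$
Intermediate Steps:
$y = 0$
$z{\left(T,l \right)} = - 3 l$
$k{\left(b,q \right)} = 4 b q$ ($k{\left(b,q \right)} = 4 \left(q b + 0 q\right) = 4 \left(b q + 0\right) = 4 b q$)
$k{\left(-15,z{\left(2 \cdot 2,6 \right)} \right)} - 382 = 4 \left(-15\right) \left(\left(-3\right) 6\right) - 382 = 4 \left(-15\right) \left(-18\right) - 382 = 1080 - 382 = 698$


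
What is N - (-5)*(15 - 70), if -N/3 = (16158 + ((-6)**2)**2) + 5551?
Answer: -69290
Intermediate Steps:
N = -69015 (N = -3*((16158 + ((-6)**2)**2) + 5551) = -3*((16158 + 36**2) + 5551) = -3*((16158 + 1296) + 5551) = -3*(17454 + 5551) = -3*23005 = -69015)
N - (-5)*(15 - 70) = -69015 - (-5)*(15 - 70) = -69015 - (-5)*(-55) = -69015 - 1*275 = -69015 - 275 = -69290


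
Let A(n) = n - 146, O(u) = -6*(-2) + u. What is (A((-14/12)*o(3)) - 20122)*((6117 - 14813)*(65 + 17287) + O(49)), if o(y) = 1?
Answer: 18350843803565/6 ≈ 3.0585e+12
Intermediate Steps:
O(u) = 12 + u
A(n) = -146 + n
(A((-14/12)*o(3)) - 20122)*((6117 - 14813)*(65 + 17287) + O(49)) = ((-146 - 14/12*1) - 20122)*((6117 - 14813)*(65 + 17287) + (12 + 49)) = ((-146 - 14*1/12*1) - 20122)*(-8696*17352 + 61) = ((-146 - 7/6*1) - 20122)*(-150892992 + 61) = ((-146 - 7/6) - 20122)*(-150892931) = (-883/6 - 20122)*(-150892931) = -121615/6*(-150892931) = 18350843803565/6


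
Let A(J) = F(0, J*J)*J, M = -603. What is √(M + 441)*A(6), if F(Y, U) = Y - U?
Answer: -1944*I*√2 ≈ -2749.2*I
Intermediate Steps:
A(J) = -J³ (A(J) = (0 - J*J)*J = (0 - J²)*J = (-J²)*J = -J³)
√(M + 441)*A(6) = √(-603 + 441)*(-1*6³) = √(-162)*(-1*216) = (9*I*√2)*(-216) = -1944*I*√2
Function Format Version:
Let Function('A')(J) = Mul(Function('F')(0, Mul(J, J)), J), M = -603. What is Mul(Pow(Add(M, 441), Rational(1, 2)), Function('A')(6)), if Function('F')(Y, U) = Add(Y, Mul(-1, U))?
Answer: Mul(-1944, I, Pow(2, Rational(1, 2))) ≈ Mul(-2749.2, I)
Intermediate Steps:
Function('A')(J) = Mul(-1, Pow(J, 3)) (Function('A')(J) = Mul(Add(0, Mul(-1, Mul(J, J))), J) = Mul(Add(0, Mul(-1, Pow(J, 2))), J) = Mul(Mul(-1, Pow(J, 2)), J) = Mul(-1, Pow(J, 3)))
Mul(Pow(Add(M, 441), Rational(1, 2)), Function('A')(6)) = Mul(Pow(Add(-603, 441), Rational(1, 2)), Mul(-1, Pow(6, 3))) = Mul(Pow(-162, Rational(1, 2)), Mul(-1, 216)) = Mul(Mul(9, I, Pow(2, Rational(1, 2))), -216) = Mul(-1944, I, Pow(2, Rational(1, 2)))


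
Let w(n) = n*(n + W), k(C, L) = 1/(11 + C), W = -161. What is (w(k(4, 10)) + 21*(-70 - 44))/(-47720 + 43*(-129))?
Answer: 541064/11985075 ≈ 0.045145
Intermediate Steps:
w(n) = n*(-161 + n) (w(n) = n*(n - 161) = n*(-161 + n))
(w(k(4, 10)) + 21*(-70 - 44))/(-47720 + 43*(-129)) = ((-161 + 1/(11 + 4))/(11 + 4) + 21*(-70 - 44))/(-47720 + 43*(-129)) = ((-161 + 1/15)/15 + 21*(-114))/(-47720 - 5547) = ((-161 + 1/15)/15 - 2394)/(-53267) = ((1/15)*(-2414/15) - 2394)*(-1/53267) = (-2414/225 - 2394)*(-1/53267) = -541064/225*(-1/53267) = 541064/11985075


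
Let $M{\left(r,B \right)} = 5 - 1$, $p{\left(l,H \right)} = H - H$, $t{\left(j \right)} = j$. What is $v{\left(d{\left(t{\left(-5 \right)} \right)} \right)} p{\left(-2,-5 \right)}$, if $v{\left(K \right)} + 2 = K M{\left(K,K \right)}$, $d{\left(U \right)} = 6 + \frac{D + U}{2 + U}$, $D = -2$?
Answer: $0$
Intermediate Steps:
$p{\left(l,H \right)} = 0$
$d{\left(U \right)} = 6 + \frac{-2 + U}{2 + U}$
$M{\left(r,B \right)} = 4$
$v{\left(K \right)} = -2 + 4 K$ ($v{\left(K \right)} = -2 + K 4 = -2 + 4 K$)
$v{\left(d{\left(t{\left(-5 \right)} \right)} \right)} p{\left(-2,-5 \right)} = \left(-2 + 4 \frac{10 + 7 \left(-5\right)}{2 - 5}\right) 0 = \left(-2 + 4 \frac{10 - 35}{-3}\right) 0 = \left(-2 + 4 \left(\left(- \frac{1}{3}\right) \left(-25\right)\right)\right) 0 = \left(-2 + 4 \cdot \frac{25}{3}\right) 0 = \left(-2 + \frac{100}{3}\right) 0 = \frac{94}{3} \cdot 0 = 0$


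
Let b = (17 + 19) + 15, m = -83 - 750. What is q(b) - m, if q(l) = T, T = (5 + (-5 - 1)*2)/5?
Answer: 4158/5 ≈ 831.60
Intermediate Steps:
m = -833
b = 51 (b = 36 + 15 = 51)
T = -7/5 (T = (5 - 6*2)/5 = (5 - 12)/5 = (1/5)*(-7) = -7/5 ≈ -1.4000)
q(l) = -7/5
q(b) - m = -7/5 - 1*(-833) = -7/5 + 833 = 4158/5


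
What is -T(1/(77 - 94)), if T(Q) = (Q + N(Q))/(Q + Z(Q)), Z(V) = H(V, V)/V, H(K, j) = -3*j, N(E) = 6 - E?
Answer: 51/26 ≈ 1.9615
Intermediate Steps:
Z(V) = -3 (Z(V) = (-3*V)/V = -3)
T(Q) = 6/(-3 + Q) (T(Q) = (Q + (6 - Q))/(Q - 3) = 6/(-3 + Q))
-T(1/(77 - 94)) = -6/(-3 + 1/(77 - 94)) = -6/(-3 + 1/(-17)) = -6/(-3 - 1/17) = -6/(-52/17) = -6*(-17)/52 = -1*(-51/26) = 51/26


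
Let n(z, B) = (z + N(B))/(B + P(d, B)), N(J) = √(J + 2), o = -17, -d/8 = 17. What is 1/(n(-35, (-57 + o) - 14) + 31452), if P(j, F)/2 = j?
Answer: 1358730600/42734926930037 + 120*I*√86/42734926930037 ≈ 3.1794e-5 + 2.604e-11*I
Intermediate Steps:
d = -136 (d = -8*17 = -136)
N(J) = √(2 + J)
P(j, F) = 2*j
n(z, B) = (z + √(2 + B))/(-272 + B) (n(z, B) = (z + √(2 + B))/(B + 2*(-136)) = (z + √(2 + B))/(B - 272) = (z + √(2 + B))/(-272 + B))
1/(n(-35, (-57 + o) - 14) + 31452) = 1/((-35 + √(2 + ((-57 - 17) - 14)))/(-272 + ((-57 - 17) - 14)) + 31452) = 1/((-35 + √(2 + (-74 - 14)))/(-272 + (-74 - 14)) + 31452) = 1/((-35 + √(2 - 88))/(-272 - 88) + 31452) = 1/((-35 + √(-86))/(-360) + 31452) = 1/(-(-35 + I*√86)/360 + 31452) = 1/((7/72 - I*√86/360) + 31452) = 1/(2264551/72 - I*√86/360)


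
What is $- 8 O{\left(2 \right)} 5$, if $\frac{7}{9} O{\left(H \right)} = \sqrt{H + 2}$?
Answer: $- \frac{720}{7} \approx -102.86$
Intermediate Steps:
$O{\left(H \right)} = \frac{9 \sqrt{2 + H}}{7}$ ($O{\left(H \right)} = \frac{9 \sqrt{H + 2}}{7} = \frac{9 \sqrt{2 + H}}{7}$)
$- 8 O{\left(2 \right)} 5 = - 8 \frac{9 \sqrt{2 + 2}}{7} \cdot 5 = - 8 \frac{9 \sqrt{4}}{7} \cdot 5 = - 8 \cdot \frac{9}{7} \cdot 2 \cdot 5 = \left(-8\right) \frac{18}{7} \cdot 5 = \left(- \frac{144}{7}\right) 5 = - \frac{720}{7}$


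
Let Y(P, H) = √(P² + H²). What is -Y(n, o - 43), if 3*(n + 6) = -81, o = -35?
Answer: -3*√797 ≈ -84.694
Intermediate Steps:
n = -33 (n = -6 + (⅓)*(-81) = -6 - 27 = -33)
Y(P, H) = √(H² + P²)
-Y(n, o - 43) = -√((-35 - 43)² + (-33)²) = -√((-78)² + 1089) = -√(6084 + 1089) = -√7173 = -3*√797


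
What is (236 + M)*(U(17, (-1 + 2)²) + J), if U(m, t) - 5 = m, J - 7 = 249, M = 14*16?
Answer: 127880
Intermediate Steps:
M = 224
J = 256 (J = 7 + 249 = 256)
U(m, t) = 5 + m
(236 + M)*(U(17, (-1 + 2)²) + J) = (236 + 224)*((5 + 17) + 256) = 460*(22 + 256) = 460*278 = 127880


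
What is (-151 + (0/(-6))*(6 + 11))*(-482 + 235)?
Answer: 37297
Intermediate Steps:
(-151 + (0/(-6))*(6 + 11))*(-482 + 235) = (-151 + (0*(-⅙))*17)*(-247) = (-151 + 0*17)*(-247) = (-151 + 0)*(-247) = -151*(-247) = 37297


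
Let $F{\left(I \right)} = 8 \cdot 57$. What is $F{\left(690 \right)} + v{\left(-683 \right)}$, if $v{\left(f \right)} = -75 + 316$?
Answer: $697$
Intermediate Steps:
$F{\left(I \right)} = 456$
$v{\left(f \right)} = 241$
$F{\left(690 \right)} + v{\left(-683 \right)} = 456 + 241 = 697$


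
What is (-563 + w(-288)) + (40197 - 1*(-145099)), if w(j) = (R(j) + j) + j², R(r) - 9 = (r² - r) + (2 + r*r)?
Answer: 433576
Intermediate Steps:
R(r) = 11 - r + 2*r² (R(r) = 9 + ((r² - r) + (2 + r*r)) = 9 + ((r² - r) + (2 + r²)) = 9 + (2 - r + 2*r²) = 11 - r + 2*r²)
w(j) = 11 + 3*j² (w(j) = ((11 - j + 2*j²) + j) + j² = (11 + 2*j²) + j² = 11 + 3*j²)
(-563 + w(-288)) + (40197 - 1*(-145099)) = (-563 + (11 + 3*(-288)²)) + (40197 - 1*(-145099)) = (-563 + (11 + 3*82944)) + (40197 + 145099) = (-563 + (11 + 248832)) + 185296 = (-563 + 248843) + 185296 = 248280 + 185296 = 433576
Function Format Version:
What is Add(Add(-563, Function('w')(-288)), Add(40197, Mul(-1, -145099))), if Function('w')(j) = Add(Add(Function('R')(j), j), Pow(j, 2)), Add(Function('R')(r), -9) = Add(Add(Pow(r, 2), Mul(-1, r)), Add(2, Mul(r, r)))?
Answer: 433576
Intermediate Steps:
Function('R')(r) = Add(11, Mul(-1, r), Mul(2, Pow(r, 2))) (Function('R')(r) = Add(9, Add(Add(Pow(r, 2), Mul(-1, r)), Add(2, Mul(r, r)))) = Add(9, Add(Add(Pow(r, 2), Mul(-1, r)), Add(2, Pow(r, 2)))) = Add(9, Add(2, Mul(-1, r), Mul(2, Pow(r, 2)))) = Add(11, Mul(-1, r), Mul(2, Pow(r, 2))))
Function('w')(j) = Add(11, Mul(3, Pow(j, 2))) (Function('w')(j) = Add(Add(Add(11, Mul(-1, j), Mul(2, Pow(j, 2))), j), Pow(j, 2)) = Add(Add(11, Mul(2, Pow(j, 2))), Pow(j, 2)) = Add(11, Mul(3, Pow(j, 2))))
Add(Add(-563, Function('w')(-288)), Add(40197, Mul(-1, -145099))) = Add(Add(-563, Add(11, Mul(3, Pow(-288, 2)))), Add(40197, Mul(-1, -145099))) = Add(Add(-563, Add(11, Mul(3, 82944))), Add(40197, 145099)) = Add(Add(-563, Add(11, 248832)), 185296) = Add(Add(-563, 248843), 185296) = Add(248280, 185296) = 433576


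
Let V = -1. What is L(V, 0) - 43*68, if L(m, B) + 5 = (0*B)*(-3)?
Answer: -2929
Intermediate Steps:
L(m, B) = -5 (L(m, B) = -5 + (0*B)*(-3) = -5 + 0*(-3) = -5 + 0 = -5)
L(V, 0) - 43*68 = -5 - 43*68 = -5 - 2924 = -2929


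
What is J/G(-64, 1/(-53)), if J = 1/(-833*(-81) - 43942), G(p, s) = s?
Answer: -53/23531 ≈ -0.0022523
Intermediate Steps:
J = 1/23531 (J = 1/(67473 - 43942) = 1/23531 ≈ 4.2497e-5)
J/G(-64, 1/(-53)) = 1/(23531*(1/(-53))) = 1/(23531*(-1/53)) = (1/23531)*(-53) = -53/23531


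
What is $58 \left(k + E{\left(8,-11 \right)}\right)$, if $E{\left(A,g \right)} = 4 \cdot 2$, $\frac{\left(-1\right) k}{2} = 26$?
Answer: $-2552$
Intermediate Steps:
$k = -52$ ($k = \left(-2\right) 26 = -52$)
$E{\left(A,g \right)} = 8$
$58 \left(k + E{\left(8,-11 \right)}\right) = 58 \left(-52 + 8\right) = 58 \left(-44\right) = -2552$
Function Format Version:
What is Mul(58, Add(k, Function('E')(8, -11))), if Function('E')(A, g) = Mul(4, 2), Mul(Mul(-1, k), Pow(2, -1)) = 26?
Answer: -2552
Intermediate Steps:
k = -52 (k = Mul(-2, 26) = -52)
Function('E')(A, g) = 8
Mul(58, Add(k, Function('E')(8, -11))) = Mul(58, Add(-52, 8)) = Mul(58, -44) = -2552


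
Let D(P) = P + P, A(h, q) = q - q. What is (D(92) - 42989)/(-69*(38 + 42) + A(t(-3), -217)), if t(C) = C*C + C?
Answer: 8561/1104 ≈ 7.7545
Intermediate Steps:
t(C) = C + C² (t(C) = C² + C = C + C²)
A(h, q) = 0
D(P) = 2*P
(D(92) - 42989)/(-69*(38 + 42) + A(t(-3), -217)) = (2*92 - 42989)/(-69*(38 + 42) + 0) = (184 - 42989)/(-69*80 + 0) = -42805/(-5520 + 0) = -42805/(-5520) = -42805*(-1/5520) = 8561/1104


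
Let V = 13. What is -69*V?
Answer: -897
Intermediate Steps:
-69*V = -69*13 = -897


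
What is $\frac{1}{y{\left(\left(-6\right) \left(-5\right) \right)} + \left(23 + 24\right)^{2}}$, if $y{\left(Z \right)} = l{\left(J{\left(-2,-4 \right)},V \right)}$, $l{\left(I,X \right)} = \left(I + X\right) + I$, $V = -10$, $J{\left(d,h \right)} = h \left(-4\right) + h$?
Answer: $\frac{1}{2223} \approx 0.00044984$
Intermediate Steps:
$J{\left(d,h \right)} = - 3 h$ ($J{\left(d,h \right)} = - 4 h + h = - 3 h$)
$l{\left(I,X \right)} = X + 2 I$
$y{\left(Z \right)} = 14$ ($y{\left(Z \right)} = -10 + 2 \left(\left(-3\right) \left(-4\right)\right) = -10 + 2 \cdot 12 = -10 + 24 = 14$)
$\frac{1}{y{\left(\left(-6\right) \left(-5\right) \right)} + \left(23 + 24\right)^{2}} = \frac{1}{14 + \left(23 + 24\right)^{2}} = \frac{1}{14 + 47^{2}} = \frac{1}{14 + 2209} = \frac{1}{2223}$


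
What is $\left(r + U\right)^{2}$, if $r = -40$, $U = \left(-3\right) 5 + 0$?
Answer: $3025$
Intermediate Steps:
$U = -15$ ($U = -15 + 0 = -15$)
$\left(r + U\right)^{2} = \left(-40 - 15\right)^{2} = \left(-55\right)^{2} = 3025$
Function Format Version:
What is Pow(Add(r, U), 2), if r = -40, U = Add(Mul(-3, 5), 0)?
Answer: 3025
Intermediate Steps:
U = -15 (U = Add(-15, 0) = -15)
Pow(Add(r, U), 2) = Pow(Add(-40, -15), 2) = Pow(-55, 2) = 3025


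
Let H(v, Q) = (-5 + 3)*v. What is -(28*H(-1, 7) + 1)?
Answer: -57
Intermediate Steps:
H(v, Q) = -2*v
-(28*H(-1, 7) + 1) = -(28*(-2*(-1)) + 1) = -(28*2 + 1) = -(56 + 1) = -1*57 = -57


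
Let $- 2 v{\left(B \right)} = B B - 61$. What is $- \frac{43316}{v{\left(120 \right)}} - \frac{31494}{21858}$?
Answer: $\frac{18487305}{4018229} \approx 4.6009$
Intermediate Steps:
$v{\left(B \right)} = \frac{61}{2} - \frac{B^{2}}{2}$ ($v{\left(B \right)} = - \frac{B B - 61}{2} = - \frac{B^{2} - 61}{2} = - \frac{-61 + B^{2}}{2} = \frac{61}{2} - \frac{B^{2}}{2}$)
$- \frac{43316}{v{\left(120 \right)}} - \frac{31494}{21858} = - \frac{43316}{\frac{61}{2} - \frac{120^{2}}{2}} - \frac{31494}{21858} = - \frac{43316}{\frac{61}{2} - 7200} - \frac{5249}{3643} = - \frac{43316}{- \frac{14339}{2}} - \frac{5249}{3643} = \left(-43316\right) \left(- \frac{2}{14339}\right) - \frac{5249}{3643} = \frac{6664}{1103} - \frac{5249}{3643} = \frac{18487305}{4018229}$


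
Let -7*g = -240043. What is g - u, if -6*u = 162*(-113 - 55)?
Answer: 208291/7 ≈ 29756.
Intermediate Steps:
g = 240043/7 (g = -⅐*(-240043) = 240043/7 ≈ 34292.)
u = 4536 (u = -27*(-113 - 55) = -27*(-168) = -⅙*(-27216) = 4536)
g - u = 240043/7 - 1*4536 = 240043/7 - 4536 = 208291/7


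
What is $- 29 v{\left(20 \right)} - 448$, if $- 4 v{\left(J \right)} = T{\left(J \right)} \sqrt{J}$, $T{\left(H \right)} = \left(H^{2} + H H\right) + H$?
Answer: $-448 + 11890 \sqrt{5} \approx 26139.0$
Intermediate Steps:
$T{\left(H \right)} = H + 2 H^{2}$ ($T{\left(H \right)} = \left(H^{2} + H^{2}\right) + H = 2 H^{2} + H = H + 2 H^{2}$)
$v{\left(J \right)} = - \frac{J^{\frac{3}{2}} \left(1 + 2 J\right)}{4}$ ($v{\left(J \right)} = - \frac{J \left(1 + 2 J\right) \sqrt{J}}{4} = - \frac{J^{\frac{3}{2}} \left(1 + 2 J\right)}{4}$)
$- 29 v{\left(20 \right)} - 448 = - 29 \frac{20^{\frac{3}{2}} \left(-1 - 40\right)}{4} - 448 = - 29 \frac{40 \sqrt{5} \left(-1 - 40\right)}{4} - 448 = - 29 \cdot \frac{1}{4} \cdot 40 \sqrt{5} \left(-41\right) - 448 = - 29 \left(- 410 \sqrt{5}\right) - 448 = 11890 \sqrt{5} - 448 = -448 + 11890 \sqrt{5}$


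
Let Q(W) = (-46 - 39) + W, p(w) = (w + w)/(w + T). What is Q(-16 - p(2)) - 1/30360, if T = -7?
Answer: -3042073/30360 ≈ -100.20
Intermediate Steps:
p(w) = 2*w/(-7 + w) (p(w) = (w + w)/(w - 7) = (2*w)/(-7 + w) = 2*w/(-7 + w))
Q(W) = -85 + W
Q(-16 - p(2)) - 1/30360 = (-85 + (-16 - 2*2/(-7 + 2))) - 1/30360 = (-85 + (-16 - 2*2/(-5))) - 1*1/30360 = (-85 + (-16 - 2*2*(-1)/5)) - 1/30360 = (-85 + (-16 - 1*(-4/5))) - 1/30360 = (-85 + (-16 + 4/5)) - 1/30360 = (-85 - 76/5) - 1/30360 = -501/5 - 1/30360 = -3042073/30360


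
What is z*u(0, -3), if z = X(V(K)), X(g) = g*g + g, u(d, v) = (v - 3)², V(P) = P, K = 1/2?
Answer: 27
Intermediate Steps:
K = ½ (K = 1*(½) = ½ ≈ 0.50000)
u(d, v) = (-3 + v)²
X(g) = g + g² (X(g) = g² + g = g + g²)
z = ¾ (z = (1 + ½)/2 = (½)*(3/2) = ¾ ≈ 0.75000)
z*u(0, -3) = 3*(-3 - 3)²/4 = (¾)*(-6)² = (¾)*36 = 27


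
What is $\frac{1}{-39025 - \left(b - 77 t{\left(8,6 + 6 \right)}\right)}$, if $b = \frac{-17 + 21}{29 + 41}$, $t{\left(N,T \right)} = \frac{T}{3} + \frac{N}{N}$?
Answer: $- \frac{35}{1352402} \approx -2.588 \cdot 10^{-5}$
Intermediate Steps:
$t{\left(N,T \right)} = 1 + \frac{T}{3}$ ($t{\left(N,T \right)} = T \frac{1}{3} + 1 = \frac{T}{3} + 1 = 1 + \frac{T}{3}$)
$b = \frac{2}{35}$ ($b = \frac{4}{70} = 4 \cdot \frac{1}{70} = \frac{2}{35} \approx 0.057143$)
$\frac{1}{-39025 - \left(b - 77 t{\left(8,6 + 6 \right)}\right)} = \frac{1}{-39025 - \left(\frac{2}{35} - 77 \left(1 + \frac{6 + 6}{3}\right)\right)} = \frac{1}{-39025 - \left(\frac{2}{35} - 77 \left(1 + \frac{1}{3} \cdot 12\right)\right)} = \frac{1}{-39025 - \left(\frac{2}{35} - 77 \left(1 + 4\right)\right)} = \frac{1}{-39025 - \left(\frac{2}{35} - 385\right)} = \frac{1}{-39025 - - \frac{13473}{35}} = \frac{1}{-39025 + \frac{13473}{35}} = \frac{1}{- \frac{1352402}{35}} = - \frac{35}{1352402}$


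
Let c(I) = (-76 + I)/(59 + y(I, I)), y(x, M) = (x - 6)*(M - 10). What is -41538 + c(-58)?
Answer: -183224252/4411 ≈ -41538.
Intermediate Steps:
y(x, M) = (-10 + M)*(-6 + x) (y(x, M) = (-6 + x)*(-10 + M) = (-10 + M)*(-6 + x))
c(I) = (-76 + I)/(119 + I² - 16*I) (c(I) = (-76 + I)/(59 + (60 - 10*I - 6*I + I*I)) = (-76 + I)/(59 + (60 - 10*I - 6*I + I²)) = (-76 + I)/(59 + (60 + I² - 16*I)) = (-76 + I)/(119 + I² - 16*I))
-41538 + c(-58) = -41538 + (-76 - 58)/(119 + (-58)² - 16*(-58)) = -41538 - 134/(119 + 3364 + 928) = -41538 - 134/4411 = -183224252/4411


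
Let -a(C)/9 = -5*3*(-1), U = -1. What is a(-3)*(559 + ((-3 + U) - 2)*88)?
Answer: -4185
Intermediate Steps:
a(C) = -135 (a(C) = -9*(-5*3)*(-1) = -(-135)*(-1) = -9*15 = -135)
a(-3)*(559 + ((-3 + U) - 2)*88) = -135*(559 + ((-3 - 1) - 2)*88) = -135*(559 + (-4 - 2)*88) = -135*(559 - 6*88) = -135*(559 - 528) = -135*31 = -4185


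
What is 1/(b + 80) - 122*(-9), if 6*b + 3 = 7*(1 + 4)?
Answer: 281091/256 ≈ 1098.0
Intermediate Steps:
b = 16/3 (b = -1/2 + (7*(1 + 4))/6 = -1/2 + (7*5)/6 = -1/2 + (1/6)*35 = -1/2 + 35/6 = 16/3 ≈ 5.3333)
1/(b + 80) - 122*(-9) = 1/(16/3 + 80) - 122*(-9) = 1/(256/3) + 1098 = 3/256 + 1098 = 281091/256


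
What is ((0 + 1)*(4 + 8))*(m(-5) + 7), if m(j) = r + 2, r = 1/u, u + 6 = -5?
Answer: 1176/11 ≈ 106.91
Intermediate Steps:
u = -11 (u = -6 - 5 = -11)
r = -1/11 (r = 1/(-11) = -1/11 ≈ -0.090909)
m(j) = 21/11 (m(j) = -1/11 + 2 = 21/11)
((0 + 1)*(4 + 8))*(m(-5) + 7) = ((0 + 1)*(4 + 8))*(21/11 + 7) = (1*12)*(98/11) = 12*(98/11) = 1176/11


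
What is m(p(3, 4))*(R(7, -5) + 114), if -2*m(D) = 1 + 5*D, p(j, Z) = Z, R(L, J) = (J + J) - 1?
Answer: -2163/2 ≈ -1081.5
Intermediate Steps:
R(L, J) = -1 + 2*J (R(L, J) = 2*J - 1 = -1 + 2*J)
m(D) = -½ - 5*D/2 (m(D) = -(1 + 5*D)/2 = -½ - 5*D/2)
m(p(3, 4))*(R(7, -5) + 114) = (-½ - 5/2*4)*((-1 + 2*(-5)) + 114) = (-½ - 10)*((-1 - 10) + 114) = -21*(-11 + 114)/2 = -21/2*103 = -2163/2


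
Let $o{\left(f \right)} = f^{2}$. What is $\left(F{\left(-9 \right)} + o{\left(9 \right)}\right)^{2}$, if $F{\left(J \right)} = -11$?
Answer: $4900$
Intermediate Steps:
$\left(F{\left(-9 \right)} + o{\left(9 \right)}\right)^{2} = \left(-11 + 9^{2}\right)^{2} = \left(-11 + 81\right)^{2} = 70^{2} = 4900$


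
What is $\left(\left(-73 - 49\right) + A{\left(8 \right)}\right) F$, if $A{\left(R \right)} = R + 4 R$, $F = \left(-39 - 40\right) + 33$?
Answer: $3772$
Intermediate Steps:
$F = -46$ ($F = -79 + 33 = -46$)
$A{\left(R \right)} = 5 R$
$\left(\left(-73 - 49\right) + A{\left(8 \right)}\right) F = \left(\left(-73 - 49\right) + 5 \cdot 8\right) \left(-46\right) = \left(\left(-73 - 49\right) + 40\right) \left(-46\right) = \left(-122 + 40\right) \left(-46\right) = \left(-82\right) \left(-46\right) = 3772$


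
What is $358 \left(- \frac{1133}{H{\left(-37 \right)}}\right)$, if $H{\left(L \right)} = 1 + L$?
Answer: $\frac{202807}{18} \approx 11267.0$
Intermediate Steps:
$358 \left(- \frac{1133}{H{\left(-37 \right)}}\right) = 358 \left(- \frac{1133}{1 - 37}\right) = 358 \left(- \frac{1133}{-36}\right) = 358 \left(\left(-1133\right) \left(- \frac{1}{36}\right)\right) = 358 \cdot \frac{1133}{36} = \frac{202807}{18}$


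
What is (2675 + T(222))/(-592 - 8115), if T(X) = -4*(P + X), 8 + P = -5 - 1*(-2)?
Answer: -1831/8707 ≈ -0.21029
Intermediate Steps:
P = -11 (P = -8 + (-5 - 1*(-2)) = -8 + (-5 + 2) = -8 - 3 = -11)
T(X) = 44 - 4*X (T(X) = -4*(-11 + X) = 44 - 4*X)
(2675 + T(222))/(-592 - 8115) = (2675 + (44 - 4*222))/(-592 - 8115) = (2675 + (44 - 888))/(-8707) = (2675 - 844)*(-1/8707) = 1831*(-1/8707) = -1831/8707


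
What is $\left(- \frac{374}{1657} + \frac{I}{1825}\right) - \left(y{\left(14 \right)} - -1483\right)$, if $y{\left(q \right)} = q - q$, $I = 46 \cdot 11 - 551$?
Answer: $- \frac{897077238}{604805} \approx -1483.3$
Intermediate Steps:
$I = -45$ ($I = 506 - 551 = -45$)
$y{\left(q \right)} = 0$
$\left(- \frac{374}{1657} + \frac{I}{1825}\right) - \left(y{\left(14 \right)} - -1483\right) = \left(- \frac{374}{1657} - \frac{45}{1825}\right) - \left(0 - -1483\right) = \left(\left(-374\right) \frac{1}{1657} - \frac{9}{365}\right) - \left(0 + 1483\right) = \left(- \frac{374}{1657} - \frac{9}{365}\right) - 1483 = - \frac{151423}{604805} - 1483 = - \frac{897077238}{604805}$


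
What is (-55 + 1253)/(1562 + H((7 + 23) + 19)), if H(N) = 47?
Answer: 1198/1609 ≈ 0.74456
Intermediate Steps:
(-55 + 1253)/(1562 + H((7 + 23) + 19)) = (-55 + 1253)/(1562 + 47) = 1198/1609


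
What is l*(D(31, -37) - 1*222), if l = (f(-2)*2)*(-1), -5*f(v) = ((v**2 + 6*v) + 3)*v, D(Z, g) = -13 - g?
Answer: -792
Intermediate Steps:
f(v) = -v*(3 + v**2 + 6*v)/5 (f(v) = -((v**2 + 6*v) + 3)*v/5 = -(3 + v**2 + 6*v)*v/5 = -v*(3 + v**2 + 6*v)/5)
l = 4 (l = (-1/5*(-2)*(3 + (-2)**2 + 6*(-2))*2)*(-1) = (-1/5*(-2)*(3 + 4 - 12)*2)*(-1) = (-1/5*(-2)*(-5)*2)*(-1) = -2*2*(-1) = -4*(-1) = 4)
l*(D(31, -37) - 1*222) = 4*((-13 - 1*(-37)) - 1*222) = 4*((-13 + 37) - 222) = 4*(24 - 222) = 4*(-198) = -792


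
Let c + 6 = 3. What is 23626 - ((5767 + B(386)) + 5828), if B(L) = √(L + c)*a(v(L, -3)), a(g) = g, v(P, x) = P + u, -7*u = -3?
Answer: 12031 - 2705*√383/7 ≈ 4468.4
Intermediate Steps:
u = 3/7 (u = -⅐*(-3) = 3/7 ≈ 0.42857)
v(P, x) = 3/7 + P (v(P, x) = P + 3/7 = 3/7 + P)
c = -3 (c = -6 + 3 = -3)
B(L) = √(-3 + L)*(3/7 + L) (B(L) = √(L - 3)*(3/7 + L) = √(-3 + L)*(3/7 + L))
23626 - ((5767 + B(386)) + 5828) = 23626 - ((5767 + √(-3 + 386)*(3/7 + 386)) + 5828) = 23626 - ((5767 + √383*(2705/7)) + 5828) = 23626 - ((5767 + 2705*√383/7) + 5828) = 23626 - (11595 + 2705*√383/7) = 23626 + (-11595 - 2705*√383/7) = 12031 - 2705*√383/7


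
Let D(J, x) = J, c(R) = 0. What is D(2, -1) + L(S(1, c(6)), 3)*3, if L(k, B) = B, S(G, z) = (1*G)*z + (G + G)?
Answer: 11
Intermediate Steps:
S(G, z) = 2*G + G*z (S(G, z) = G*z + 2*G = 2*G + G*z)
D(2, -1) + L(S(1, c(6)), 3)*3 = 2 + 3*3 = 2 + 9 = 11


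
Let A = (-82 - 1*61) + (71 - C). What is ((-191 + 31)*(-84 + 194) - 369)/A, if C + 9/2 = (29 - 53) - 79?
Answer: -35938/71 ≈ -506.17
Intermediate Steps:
C = -215/2 (C = -9/2 + ((29 - 53) - 79) = -9/2 + (-24 - 79) = -9/2 - 103 = -215/2 ≈ -107.50)
A = 71/2 (A = (-82 - 1*61) + (71 - 1*(-215/2)) = (-82 - 61) + (71 + 215/2) = -143 + 357/2 = 71/2 ≈ 35.500)
((-191 + 31)*(-84 + 194) - 369)/A = ((-191 + 31)*(-84 + 194) - 369)/(71/2) = (-160*110 - 369)*(2/71) = (-17600 - 369)*(2/71) = -17969*2/71 = -35938/71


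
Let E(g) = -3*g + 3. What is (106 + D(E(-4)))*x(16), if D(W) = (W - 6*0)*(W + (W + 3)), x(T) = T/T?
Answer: 601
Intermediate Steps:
E(g) = 3 - 3*g
x(T) = 1
D(W) = W*(3 + 2*W) (D(W) = (W + 0)*(W + (3 + W)) = W*(3 + 2*W))
(106 + D(E(-4)))*x(16) = (106 + (3 - 3*(-4))*(3 + 2*(3 - 3*(-4))))*1 = (106 + (3 + 12)*(3 + 2*(3 + 12)))*1 = (106 + 15*(3 + 2*15))*1 = (106 + 15*(3 + 30))*1 = (106 + 15*33)*1 = (106 + 495)*1 = 601*1 = 601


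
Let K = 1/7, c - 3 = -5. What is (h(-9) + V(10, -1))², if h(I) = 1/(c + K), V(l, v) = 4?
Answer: 2025/169 ≈ 11.982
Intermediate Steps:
c = -2 (c = 3 - 5 = -2)
K = ⅐ ≈ 0.14286
h(I) = -7/13 (h(I) = 1/(-2 + ⅐) = 1/(-13/7) = -7/13)
(h(-9) + V(10, -1))² = (-7/13 + 4)² = (45/13)² = 2025/169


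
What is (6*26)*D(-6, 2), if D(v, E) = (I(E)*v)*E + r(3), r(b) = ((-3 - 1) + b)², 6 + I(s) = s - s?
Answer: 11388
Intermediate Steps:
I(s) = -6 (I(s) = -6 + (s - s) = -6 + 0 = -6)
r(b) = (-4 + b)²
D(v, E) = 1 - 6*E*v (D(v, E) = (-6*v)*E + (-4 + 3)² = -6*E*v + (-1)² = -6*E*v + 1 = 1 - 6*E*v)
(6*26)*D(-6, 2) = (6*26)*(1 - 6*2*(-6)) = 156*(1 + 72) = 156*73 = 11388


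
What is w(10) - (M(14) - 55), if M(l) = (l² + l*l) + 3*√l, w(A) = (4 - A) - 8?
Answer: -351 - 3*√14 ≈ -362.23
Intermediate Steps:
w(A) = -4 - A
M(l) = 2*l² + 3*√l (M(l) = (l² + l²) + 3*√l = 2*l² + 3*√l)
w(10) - (M(14) - 55) = (-4 - 1*10) - ((2*14² + 3*√14) - 55) = (-4 - 10) - ((2*196 + 3*√14) - 55) = -14 - ((392 + 3*√14) - 55) = -14 - (337 + 3*√14) = -14 + (-337 - 3*√14) = -351 - 3*√14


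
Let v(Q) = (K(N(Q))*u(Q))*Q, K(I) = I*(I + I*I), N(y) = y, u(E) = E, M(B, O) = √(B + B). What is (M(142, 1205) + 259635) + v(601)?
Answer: 78540630025037 + 2*√71 ≈ 7.8541e+13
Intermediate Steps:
M(B, O) = √2*√B (M(B, O) = √(2*B) = √2*√B)
K(I) = I*(I + I²)
v(Q) = Q⁴*(1 + Q) (v(Q) = ((Q²*(1 + Q))*Q)*Q = (Q³*(1 + Q))*Q = Q⁴*(1 + Q))
(M(142, 1205) + 259635) + v(601) = (√2*√142 + 259635) + 601⁴*(1 + 601) = (2*√71 + 259635) + 130466162401*602 = (259635 + 2*√71) + 78540629765402 = 78540630025037 + 2*√71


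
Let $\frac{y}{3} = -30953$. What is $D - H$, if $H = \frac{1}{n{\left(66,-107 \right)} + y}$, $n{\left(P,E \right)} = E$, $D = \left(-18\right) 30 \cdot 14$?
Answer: $- \frac{702822959}{92966} \approx -7560.0$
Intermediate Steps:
$y = -92859$ ($y = 3 \left(-30953\right) = -92859$)
$D = -7560$ ($D = \left(-540\right) 14 = -7560$)
$H = - \frac{1}{92966}$ ($H = \frac{1}{-107 - 92859} = \frac{1}{-92966} = - \frac{1}{92966} \approx -1.0757 \cdot 10^{-5}$)
$D - H = -7560 - - \frac{1}{92966} = -7560 + \frac{1}{92966} = - \frac{702822959}{92966}$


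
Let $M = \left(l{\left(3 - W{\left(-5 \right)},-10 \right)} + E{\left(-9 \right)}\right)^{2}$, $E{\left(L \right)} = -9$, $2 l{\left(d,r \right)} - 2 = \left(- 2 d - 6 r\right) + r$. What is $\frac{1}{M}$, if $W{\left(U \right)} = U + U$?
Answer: $\frac{1}{16} \approx 0.0625$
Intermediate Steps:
$W{\left(U \right)} = 2 U$
$l{\left(d,r \right)} = 1 - d - \frac{5 r}{2}$ ($l{\left(d,r \right)} = 1 + \frac{\left(- 2 d - 6 r\right) + r}{2} = 1 + \frac{\left(- 6 r - 2 d\right) + r}{2} = 1 + \frac{- 5 r - 2 d}{2} = 1 - \left(d + \frac{5 r}{2}\right) = 1 - d - \frac{5 r}{2}$)
$M = 16$ ($M = \left(\left(1 - \left(3 - 2 \left(-5\right)\right) - -25\right) - 9\right)^{2} = \left(\left(1 - \left(3 - -10\right) + 25\right) - 9\right)^{2} = \left(\left(1 - \left(3 + 10\right) + 25\right) - 9\right)^{2} = \left(\left(1 - 13 + 25\right) - 9\right)^{2} = \left(13 - 9\right)^{2} = 4^{2} = 16$)
$\frac{1}{M} = \frac{1}{16}$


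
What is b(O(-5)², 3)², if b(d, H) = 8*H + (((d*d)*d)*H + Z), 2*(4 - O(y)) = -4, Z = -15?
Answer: 19593560529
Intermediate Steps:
O(y) = 6 (O(y) = 4 - ½*(-4) = 4 + 2 = 6)
b(d, H) = -15 + 8*H + H*d³ (b(d, H) = 8*H + (((d*d)*d)*H - 15) = 8*H + ((d²*d)*H - 15) = 8*H + (d³*H - 15) = 8*H + (H*d³ - 15) = 8*H + (-15 + H*d³) = -15 + 8*H + H*d³)
b(O(-5)², 3)² = (-15 + 8*3 + 3*(6²)³)² = (-15 + 24 + 3*36³)² = (-15 + 24 + 3*46656)² = (-15 + 24 + 139968)² = 139977² = 19593560529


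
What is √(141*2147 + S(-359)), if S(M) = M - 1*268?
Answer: 10*√3021 ≈ 549.64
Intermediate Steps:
S(M) = -268 + M (S(M) = M - 268 = -268 + M)
√(141*2147 + S(-359)) = √(141*2147 + (-268 - 359)) = √(302727 - 627) = √302100 = 10*√3021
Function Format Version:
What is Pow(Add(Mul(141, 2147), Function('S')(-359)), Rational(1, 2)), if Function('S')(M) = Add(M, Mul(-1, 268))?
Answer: Mul(10, Pow(3021, Rational(1, 2))) ≈ 549.64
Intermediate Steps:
Function('S')(M) = Add(-268, M) (Function('S')(M) = Add(M, -268) = Add(-268, M))
Pow(Add(Mul(141, 2147), Function('S')(-359)), Rational(1, 2)) = Pow(Add(Mul(141, 2147), Add(-268, -359)), Rational(1, 2)) = Pow(Add(302727, -627), Rational(1, 2)) = Pow(302100, Rational(1, 2)) = Mul(10, Pow(3021, Rational(1, 2)))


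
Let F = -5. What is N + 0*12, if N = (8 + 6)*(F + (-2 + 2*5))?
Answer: 42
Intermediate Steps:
N = 42 (N = (8 + 6)*(-5 + (-2 + 2*5)) = 14*(-5 + (-2 + 10)) = 14*(-5 + 8) = 14*3 = 42)
N + 0*12 = 42 + 0*12 = 42 + 0 = 42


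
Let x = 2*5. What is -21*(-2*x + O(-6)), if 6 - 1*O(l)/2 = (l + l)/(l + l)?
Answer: 210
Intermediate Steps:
O(l) = 10 (O(l) = 12 - 2*(l + l)/(l + l) = 12 - 2*2*l/(2*l) = 12 - 2*2*l*1/(2*l) = 12 - 2*1 = 12 - 2 = 10)
x = 10
-21*(-2*x + O(-6)) = -21*(-2*10 + 10) = -21*(-20 + 10) = -21*(-10) = 210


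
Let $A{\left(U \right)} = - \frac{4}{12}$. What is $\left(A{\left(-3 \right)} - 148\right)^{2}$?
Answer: $\frac{198025}{9} \approx 22003.0$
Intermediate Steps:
$A{\left(U \right)} = - \frac{1}{3}$ ($A{\left(U \right)} = \left(-4\right) \frac{1}{12} = - \frac{1}{3}$)
$\left(A{\left(-3 \right)} - 148\right)^{2} = \left(- \frac{1}{3} - 148\right)^{2} = \left(- \frac{445}{3}\right)^{2} = \frac{198025}{9}$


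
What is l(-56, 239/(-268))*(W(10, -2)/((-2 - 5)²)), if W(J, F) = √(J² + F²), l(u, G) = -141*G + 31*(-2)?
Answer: 17083*√26/6566 ≈ 13.266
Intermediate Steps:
l(u, G) = -62 - 141*G (l(u, G) = -141*G - 62 = -62 - 141*G)
W(J, F) = √(F² + J²)
l(-56, 239/(-268))*(W(10, -2)/((-2 - 5)²)) = (-62 - 33699/(-268))*(√((-2)² + 10²)/((-2 - 5)²)) = (-62 - 33699*(-1)/268)*(√(4 + 100)/((-7)²)) = (-62 - 141*(-239/268))*(√104/49) = (-62 + 33699/268)*((2*√26)*(1/49)) = 17083*(2*√26/49)/268 = 17083*√26/6566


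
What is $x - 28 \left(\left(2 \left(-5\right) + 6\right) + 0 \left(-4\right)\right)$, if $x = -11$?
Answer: $101$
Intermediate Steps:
$x - 28 \left(\left(2 \left(-5\right) + 6\right) + 0 \left(-4\right)\right) = -11 - 28 \left(\left(2 \left(-5\right) + 6\right) + 0 \left(-4\right)\right) = -11 - 28 \left(\left(-10 + 6\right) + 0\right) = -11 - 28 \left(-4 + 0\right) = -11 - -112 = -11 + 112 = 101$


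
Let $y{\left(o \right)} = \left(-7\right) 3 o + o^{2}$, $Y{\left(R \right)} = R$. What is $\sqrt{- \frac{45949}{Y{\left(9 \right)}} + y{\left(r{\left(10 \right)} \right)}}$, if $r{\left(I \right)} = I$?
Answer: $\frac{i \sqrt{46939}}{3} \approx 72.218 i$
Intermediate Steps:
$y{\left(o \right)} = o^{2} - 21 o$ ($y{\left(o \right)} = - 21 o + o^{2} = o^{2} - 21 o$)
$\sqrt{- \frac{45949}{Y{\left(9 \right)}} + y{\left(r{\left(10 \right)} \right)}} = \sqrt{- \frac{45949}{9} + 10 \left(-21 + 10\right)} = \sqrt{\left(-45949\right) \frac{1}{9} + 10 \left(-11\right)} = \sqrt{- \frac{45949}{9} - 110} = \sqrt{- \frac{46939}{9}} = \frac{i \sqrt{46939}}{3}$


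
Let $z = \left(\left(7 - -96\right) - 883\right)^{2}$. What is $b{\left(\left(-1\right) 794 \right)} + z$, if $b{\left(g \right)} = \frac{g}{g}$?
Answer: $608401$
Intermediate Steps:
$b{\left(g \right)} = 1$
$z = 608400$ ($z = \left(\left(7 + 96\right) - 883\right)^{2} = \left(103 - 883\right)^{2} = \left(-780\right)^{2} = 608400$)
$b{\left(\left(-1\right) 794 \right)} + z = 1 + 608400 = 608401$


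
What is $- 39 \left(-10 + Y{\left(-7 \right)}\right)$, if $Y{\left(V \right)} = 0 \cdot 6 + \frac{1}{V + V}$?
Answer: $\frac{5499}{14} \approx 392.79$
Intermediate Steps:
$Y{\left(V \right)} = \frac{1}{2 V}$ ($Y{\left(V \right)} = 0 + \frac{1}{2 V} = \frac{1}{2 V}$)
$- 39 \left(-10 + Y{\left(-7 \right)}\right) = - 39 \left(-10 + \frac{1}{2 \left(-7\right)}\right) = - 39 \left(-10 + \frac{1}{2} \left(- \frac{1}{7}\right)\right) = - 39 \left(-10 - \frac{1}{14}\right) = \left(-39\right) \left(- \frac{141}{14}\right) = \frac{5499}{14}$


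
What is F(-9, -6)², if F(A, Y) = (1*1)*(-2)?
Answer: 4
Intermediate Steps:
F(A, Y) = -2 (F(A, Y) = 1*(-2) = -2)
F(-9, -6)² = (-2)² = 4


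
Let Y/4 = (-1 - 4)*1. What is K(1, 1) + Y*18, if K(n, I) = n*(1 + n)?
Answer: -358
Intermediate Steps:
Y = -20 (Y = 4*((-1 - 4)*1) = 4*(-5*1) = 4*(-5) = -20)
K(1, 1) + Y*18 = 1*(1 + 1) - 20*18 = 1*2 - 360 = 2 - 360 = -358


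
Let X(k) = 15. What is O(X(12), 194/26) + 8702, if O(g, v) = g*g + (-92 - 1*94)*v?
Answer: 98009/13 ≈ 7539.2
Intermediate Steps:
O(g, v) = g**2 - 186*v (O(g, v) = g**2 + (-92 - 94)*v = g**2 - 186*v)
O(X(12), 194/26) + 8702 = (15**2 - 36084/26) + 8702 = (225 - 36084/26) + 8702 = (225 - 186*97/13) + 8702 = (225 - 18042/13) + 8702 = -15117/13 + 8702 = 98009/13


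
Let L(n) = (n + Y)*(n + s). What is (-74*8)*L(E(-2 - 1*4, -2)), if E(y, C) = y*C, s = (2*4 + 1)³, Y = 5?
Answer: -7457424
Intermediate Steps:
s = 729 (s = (8 + 1)³ = 9³ = 729)
E(y, C) = C*y
L(n) = (5 + n)*(729 + n) (L(n) = (n + 5)*(n + 729) = (5 + n)*(729 + n))
(-74*8)*L(E(-2 - 1*4, -2)) = (-74*8)*(3645 + (-2*(-2 - 1*4))² + 734*(-2*(-2 - 1*4))) = -592*(3645 + (-2*(-2 - 4))² + 734*(-2*(-2 - 4))) = -592*(3645 + (-2*(-6))² + 734*(-2*(-6))) = -592*(3645 + 12² + 734*12) = -592*(3645 + 144 + 8808) = -592*12597 = -7457424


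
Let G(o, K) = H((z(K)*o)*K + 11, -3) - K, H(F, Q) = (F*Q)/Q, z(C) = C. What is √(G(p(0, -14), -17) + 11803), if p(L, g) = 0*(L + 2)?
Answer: √11831 ≈ 108.77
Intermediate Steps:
H(F, Q) = F
p(L, g) = 0 (p(L, g) = 0*(2 + L) = 0)
G(o, K) = 11 - K + o*K² (G(o, K) = ((K*o)*K + 11) - K = (o*K² + 11) - K = (11 + o*K²) - K = 11 - K + o*K²)
√(G(p(0, -14), -17) + 11803) = √((11 - 1*(-17) + 0*(-17)²) + 11803) = √((11 + 17 + 0*289) + 11803) = √((11 + 17 + 0) + 11803) = √(28 + 11803) = √11831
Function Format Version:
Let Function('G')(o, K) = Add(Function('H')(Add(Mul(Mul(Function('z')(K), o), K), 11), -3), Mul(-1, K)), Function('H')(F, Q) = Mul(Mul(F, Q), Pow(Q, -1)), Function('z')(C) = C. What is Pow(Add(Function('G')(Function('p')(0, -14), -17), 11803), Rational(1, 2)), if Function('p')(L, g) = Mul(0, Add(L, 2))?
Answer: Pow(11831, Rational(1, 2)) ≈ 108.77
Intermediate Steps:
Function('H')(F, Q) = F
Function('p')(L, g) = 0 (Function('p')(L, g) = Mul(0, Add(2, L)) = 0)
Function('G')(o, K) = Add(11, Mul(-1, K), Mul(o, Pow(K, 2))) (Function('G')(o, K) = Add(Add(Mul(Mul(K, o), K), 11), Mul(-1, K)) = Add(Add(Mul(o, Pow(K, 2)), 11), Mul(-1, K)) = Add(Add(11, Mul(o, Pow(K, 2))), Mul(-1, K)) = Add(11, Mul(-1, K), Mul(o, Pow(K, 2))))
Pow(Add(Function('G')(Function('p')(0, -14), -17), 11803), Rational(1, 2)) = Pow(Add(Add(11, Mul(-1, -17), Mul(0, Pow(-17, 2))), 11803), Rational(1, 2)) = Pow(Add(Add(11, 17, Mul(0, 289)), 11803), Rational(1, 2)) = Pow(Add(Add(11, 17, 0), 11803), Rational(1, 2)) = Pow(Add(28, 11803), Rational(1, 2)) = Pow(11831, Rational(1, 2))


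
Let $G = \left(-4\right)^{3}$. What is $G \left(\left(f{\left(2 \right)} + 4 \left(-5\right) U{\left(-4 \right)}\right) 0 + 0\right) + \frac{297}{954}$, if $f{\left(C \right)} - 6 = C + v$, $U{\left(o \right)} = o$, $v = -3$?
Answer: $\frac{33}{106} \approx 0.31132$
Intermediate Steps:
$f{\left(C \right)} = 3 + C$ ($f{\left(C \right)} = 6 + \left(C - 3\right) = 6 + \left(-3 + C\right) = 3 + C$)
$G = -64$
$G \left(\left(f{\left(2 \right)} + 4 \left(-5\right) U{\left(-4 \right)}\right) 0 + 0\right) + \frac{297}{954} = - 64 \left(\left(\left(3 + 2\right) + 4 \left(-5\right) \left(-4\right)\right) 0 + 0\right) + \frac{297}{954} = - 64 \left(\left(5 - -80\right) 0 + 0\right) + 297 \cdot \frac{1}{954} = - 64 \left(\left(5 + 80\right) 0 + 0\right) + \frac{33}{106} = - 64 \left(85 \cdot 0 + 0\right) + \frac{33}{106} = - 64 \left(0 + 0\right) + \frac{33}{106} = \left(-64\right) 0 + \frac{33}{106} = 0 + \frac{33}{106} = \frac{33}{106}$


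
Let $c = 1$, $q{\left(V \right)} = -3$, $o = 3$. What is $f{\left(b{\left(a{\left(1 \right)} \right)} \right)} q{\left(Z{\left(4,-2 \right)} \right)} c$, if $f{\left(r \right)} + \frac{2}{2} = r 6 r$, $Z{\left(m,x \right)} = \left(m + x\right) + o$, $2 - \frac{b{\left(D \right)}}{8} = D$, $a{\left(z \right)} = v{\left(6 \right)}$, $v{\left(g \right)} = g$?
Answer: $-18429$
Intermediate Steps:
$a{\left(z \right)} = 6$
$b{\left(D \right)} = 16 - 8 D$
$Z{\left(m,x \right)} = 3 + m + x$ ($Z{\left(m,x \right)} = \left(m + x\right) + 3 = 3 + m + x$)
$f{\left(r \right)} = -1 + 6 r^{2}$ ($f{\left(r \right)} = -1 + r 6 r = -1 + 6 r r = -1 + 6 r^{2}$)
$f{\left(b{\left(a{\left(1 \right)} \right)} \right)} q{\left(Z{\left(4,-2 \right)} \right)} c = \left(-1 + 6 \left(16 - 48\right)^{2}\right) \left(-3\right) 1 = \left(-1 + 6 \left(-32\right)^{2}\right) \left(-3\right) 1 = \left(-1 + 6 \cdot 1024\right) \left(-3\right) 1 = \left(-1 + 6144\right) \left(-3\right) 1 = 6143 \left(-3\right) 1 = \left(-18429\right) 1 = -18429$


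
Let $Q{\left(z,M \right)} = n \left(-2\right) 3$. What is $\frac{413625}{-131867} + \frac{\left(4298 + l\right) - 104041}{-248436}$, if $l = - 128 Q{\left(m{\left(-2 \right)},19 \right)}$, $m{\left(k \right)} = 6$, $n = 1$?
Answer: $- \frac{89707804175}{32760510012} \approx -2.7383$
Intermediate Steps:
$Q{\left(z,M \right)} = -6$ ($Q{\left(z,M \right)} = 1 \left(-2\right) 3 = \left(-2\right) 3 = -6$)
$l = 768$ ($l = \left(-128\right) \left(-6\right) = 768$)
$\frac{413625}{-131867} + \frac{\left(4298 + l\right) - 104041}{-248436} = \frac{413625}{-131867} + \frac{\left(4298 + 768\right) - 104041}{-248436} = 413625 \left(- \frac{1}{131867}\right) + \left(5066 - 104041\right) \left(- \frac{1}{248436}\right) = - \frac{413625}{131867} - - \frac{98975}{248436} = - \frac{413625}{131867} + \frac{98975}{248436} = - \frac{89707804175}{32760510012}$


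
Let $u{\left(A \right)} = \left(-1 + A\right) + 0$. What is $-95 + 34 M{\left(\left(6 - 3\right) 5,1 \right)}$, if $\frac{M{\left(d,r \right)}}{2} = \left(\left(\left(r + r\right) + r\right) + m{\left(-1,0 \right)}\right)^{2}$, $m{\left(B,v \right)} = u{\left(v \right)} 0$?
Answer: $517$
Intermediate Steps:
$u{\left(A \right)} = -1 + A$
$m{\left(B,v \right)} = 0$ ($m{\left(B,v \right)} = \left(-1 + v\right) 0 = 0$)
$M{\left(d,r \right)} = 18 r^{2}$ ($M{\left(d,r \right)} = 2 \left(\left(\left(r + r\right) + r\right) + 0\right)^{2} = 2 \left(\left(2 r + r\right) + 0\right)^{2} = 2 \left(3 r + 0\right)^{2} = 2 \left(3 r\right)^{2} = 2 \cdot 9 r^{2} = 18 r^{2}$)
$-95 + 34 M{\left(\left(6 - 3\right) 5,1 \right)} = -95 + 34 \cdot 18 \cdot 1^{2} = -95 + 34 \cdot 18 \cdot 1 = -95 + 34 \cdot 18 = -95 + 612 = 517$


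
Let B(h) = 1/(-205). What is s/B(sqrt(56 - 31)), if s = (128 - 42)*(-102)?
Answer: 1798260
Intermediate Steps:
s = -8772 (s = 86*(-102) = -8772)
B(h) = -1/205
s/B(sqrt(56 - 31)) = -8772/(-1/205) = -8772*(-205) = 1798260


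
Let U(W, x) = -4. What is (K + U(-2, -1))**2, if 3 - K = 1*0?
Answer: 1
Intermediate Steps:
K = 3 (K = 3 - 0 = 3 - 1*0 = 3 + 0 = 3)
(K + U(-2, -1))**2 = (3 - 4)**2 = (-1)**2 = 1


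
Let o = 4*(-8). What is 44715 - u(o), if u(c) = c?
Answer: 44747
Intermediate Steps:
o = -32
44715 - u(o) = 44715 - 1*(-32) = 44715 + 32 = 44747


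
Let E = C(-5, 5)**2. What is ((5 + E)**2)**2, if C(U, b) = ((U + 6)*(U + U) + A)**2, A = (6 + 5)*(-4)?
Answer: 5227585909249285635025617841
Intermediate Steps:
A = -44 (A = 11*(-4) = -44)
C(U, b) = (-44 + 2*U*(6 + U))**2 (C(U, b) = ((U + 6)*(U + U) - 44)**2 = ((6 + U)*(2*U) - 44)**2 = (2*U*(6 + U) - 44)**2 = (-44 + 2*U*(6 + U))**2)
E = 8503056 (E = (4*(-22 + (-5)**2 + 6*(-5))**2)**2 = (4*(-22 + 25 - 30)**2)**2 = (4*(-27)**2)**2 = (4*729)**2 = 2916**2 = 8503056)
((5 + E)**2)**2 = ((5 + 8503056)**2)**2 = (8503061**2)**2 = 72302046369721**2 = 5227585909249285635025617841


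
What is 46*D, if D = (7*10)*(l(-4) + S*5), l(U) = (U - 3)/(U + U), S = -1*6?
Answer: -187565/2 ≈ -93783.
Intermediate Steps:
S = -6
l(U) = (-3 + U)/(2*U) (l(U) = (-3 + U)/((2*U)) = (-3 + U)*(1/(2*U)) = (-3 + U)/(2*U))
D = -8155/4 (D = (7*10)*((1/2)*(-3 - 4)/(-4) - 6*5) = 70*((1/2)*(-1/4)*(-7) - 30) = 70*(7/8 - 30) = 70*(-233/8) = -8155/4 ≈ -2038.8)
46*D = 46*(-8155/4) = -187565/2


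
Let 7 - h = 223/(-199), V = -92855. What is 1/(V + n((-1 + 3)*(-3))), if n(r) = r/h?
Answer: -808/75027437 ≈ -1.0769e-5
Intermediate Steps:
h = 1616/199 (h = 7 - 223/(-199) = 7 - 223*(-1)/199 = 7 - 1*(-223/199) = 7 + 223/199 = 1616/199 ≈ 8.1206)
n(r) = 199*r/1616 (n(r) = r/(1616/199) = r*(199/1616) = 199*r/1616)
1/(V + n((-1 + 3)*(-3))) = 1/(-92855 + 199*((-1 + 3)*(-3))/1616) = 1/(-92855 + 199*(2*(-3))/1616) = 1/(-92855 + (199/1616)*(-6)) = 1/(-92855 - 597/808) = 1/(-75027437/808) = -808/75027437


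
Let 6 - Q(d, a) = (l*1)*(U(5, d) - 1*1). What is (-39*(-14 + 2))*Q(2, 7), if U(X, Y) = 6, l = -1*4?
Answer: 12168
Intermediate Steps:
l = -4
Q(d, a) = 26 (Q(d, a) = 6 - (-4*1)*(6 - 1*1) = 6 - (-4)*(6 - 1) = 6 - (-4)*5 = 6 - 1*(-20) = 6 + 20 = 26)
(-39*(-14 + 2))*Q(2, 7) = -39*(-14 + 2)*26 = -39*(-12)*26 = 468*26 = 12168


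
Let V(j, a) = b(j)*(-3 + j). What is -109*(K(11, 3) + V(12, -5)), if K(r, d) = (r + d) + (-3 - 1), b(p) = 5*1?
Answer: -5995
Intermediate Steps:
b(p) = 5
K(r, d) = -4 + d + r (K(r, d) = (d + r) - 4 = -4 + d + r)
V(j, a) = -15 + 5*j (V(j, a) = 5*(-3 + j) = -15 + 5*j)
-109*(K(11, 3) + V(12, -5)) = -109*((-4 + 3 + 11) + (-15 + 5*12)) = -109*(10 + (-15 + 60)) = -109*(10 + 45) = -109*55 = -5995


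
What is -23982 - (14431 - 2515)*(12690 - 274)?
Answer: -147973038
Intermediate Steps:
-23982 - (14431 - 2515)*(12690 - 274) = -23982 - 11916*12416 = -23982 - 1*147949056 = -23982 - 147949056 = -147973038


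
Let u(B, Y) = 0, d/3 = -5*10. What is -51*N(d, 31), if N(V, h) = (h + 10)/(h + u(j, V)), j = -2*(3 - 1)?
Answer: -2091/31 ≈ -67.452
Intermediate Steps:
j = -4 (j = -2*2 = -4)
d = -150 (d = 3*(-5*10) = 3*(-50) = -150)
N(V, h) = (10 + h)/h (N(V, h) = (h + 10)/(h + 0) = (10 + h)/h)
-51*N(d, 31) = -51*(10 + 31)/31 = -51*41/31 = -2091/31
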